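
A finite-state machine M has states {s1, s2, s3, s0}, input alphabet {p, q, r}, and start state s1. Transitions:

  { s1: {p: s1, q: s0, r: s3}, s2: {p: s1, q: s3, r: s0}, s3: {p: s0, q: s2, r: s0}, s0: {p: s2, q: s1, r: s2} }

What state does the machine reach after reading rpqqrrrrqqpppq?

s1 → s3 → s0 → s1 → s0 → s2 → s0 → s2 → s0 → s1 → s0 → s2 → s1 → s1 → s0

s0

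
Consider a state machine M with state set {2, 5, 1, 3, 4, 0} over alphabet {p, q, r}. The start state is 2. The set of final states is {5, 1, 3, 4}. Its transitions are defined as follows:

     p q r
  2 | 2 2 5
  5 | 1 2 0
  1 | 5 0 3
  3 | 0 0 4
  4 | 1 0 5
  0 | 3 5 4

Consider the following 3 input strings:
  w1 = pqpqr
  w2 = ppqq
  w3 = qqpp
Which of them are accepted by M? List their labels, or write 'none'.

w1: 2 → 2 → 2 → 2 → 2 → 5  → end 5, accepted
w2: 2 → 2 → 2 → 2 → 2  → end 2, rejected
w3: 2 → 2 → 2 → 2 → 2  → end 2, rejected

w1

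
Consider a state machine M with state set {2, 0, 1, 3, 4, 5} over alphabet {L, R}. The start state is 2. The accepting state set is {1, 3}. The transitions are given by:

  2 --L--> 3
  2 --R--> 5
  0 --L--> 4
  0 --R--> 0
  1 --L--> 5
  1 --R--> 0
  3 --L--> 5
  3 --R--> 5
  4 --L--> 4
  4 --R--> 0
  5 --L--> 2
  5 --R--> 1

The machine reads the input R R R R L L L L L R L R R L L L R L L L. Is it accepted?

No

Trace: 2 -R-> 5 -R-> 1 -R-> 0 -R-> 0 -L-> 4 -L-> 4 -L-> 4 -L-> 4 -L-> 4 -R-> 0 -L-> 4 -R-> 0 -R-> 0 -L-> 4 -L-> 4 -L-> 4 -R-> 0 -L-> 4 -L-> 4 -L-> 4
End state 4 is not accepting.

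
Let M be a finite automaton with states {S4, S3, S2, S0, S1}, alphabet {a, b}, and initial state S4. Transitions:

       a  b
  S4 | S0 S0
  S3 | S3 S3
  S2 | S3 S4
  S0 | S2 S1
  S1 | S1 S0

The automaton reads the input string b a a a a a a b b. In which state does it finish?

S3

start at S4
read 'b': S4 → S0
read 'a': S0 → S2
read 'a': S2 → S3
read 'a': S3 → S3
read 'a': S3 → S3
read 'a': S3 → S3
read 'a': S3 → S3
read 'b': S3 → S3
read 'b': S3 → S3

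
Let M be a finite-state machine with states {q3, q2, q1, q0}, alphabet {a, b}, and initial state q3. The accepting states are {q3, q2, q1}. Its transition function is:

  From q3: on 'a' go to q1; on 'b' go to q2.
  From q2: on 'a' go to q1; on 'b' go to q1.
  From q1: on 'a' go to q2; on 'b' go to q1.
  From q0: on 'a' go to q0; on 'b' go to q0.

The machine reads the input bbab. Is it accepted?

q3 → q2 → q1 → q2 → q1
End state q1 is accepting.

Yes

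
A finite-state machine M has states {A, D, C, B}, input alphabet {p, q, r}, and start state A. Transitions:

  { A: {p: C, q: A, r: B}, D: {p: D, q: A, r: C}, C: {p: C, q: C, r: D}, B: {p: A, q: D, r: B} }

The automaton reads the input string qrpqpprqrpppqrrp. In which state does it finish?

C

A → A → B → A → A → C → C → D → A → B → A → C → C → C → D → C → C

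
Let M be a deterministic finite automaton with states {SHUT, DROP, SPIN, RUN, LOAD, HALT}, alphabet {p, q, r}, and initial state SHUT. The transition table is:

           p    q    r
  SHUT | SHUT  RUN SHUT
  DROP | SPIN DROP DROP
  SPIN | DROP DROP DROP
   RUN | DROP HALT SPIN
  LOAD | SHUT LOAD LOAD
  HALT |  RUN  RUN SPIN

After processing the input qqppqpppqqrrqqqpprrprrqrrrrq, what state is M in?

DROP

SHUT → RUN → HALT → RUN → DROP → DROP → SPIN → DROP → SPIN → DROP → DROP → DROP → DROP → DROP → DROP → DROP → SPIN → DROP → DROP → DROP → SPIN → DROP → DROP → DROP → DROP → DROP → DROP → DROP → DROP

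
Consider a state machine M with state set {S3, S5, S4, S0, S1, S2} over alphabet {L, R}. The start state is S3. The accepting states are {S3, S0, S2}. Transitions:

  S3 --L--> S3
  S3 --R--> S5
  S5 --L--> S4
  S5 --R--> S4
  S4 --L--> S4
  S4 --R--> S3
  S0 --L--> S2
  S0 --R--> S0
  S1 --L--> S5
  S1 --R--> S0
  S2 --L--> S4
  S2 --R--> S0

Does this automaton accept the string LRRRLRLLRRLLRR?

Trace: S3 -L-> S3 -R-> S5 -R-> S4 -R-> S3 -L-> S3 -R-> S5 -L-> S4 -L-> S4 -R-> S3 -R-> S5 -L-> S4 -L-> S4 -R-> S3 -R-> S5
End state S5 is not accepting.

No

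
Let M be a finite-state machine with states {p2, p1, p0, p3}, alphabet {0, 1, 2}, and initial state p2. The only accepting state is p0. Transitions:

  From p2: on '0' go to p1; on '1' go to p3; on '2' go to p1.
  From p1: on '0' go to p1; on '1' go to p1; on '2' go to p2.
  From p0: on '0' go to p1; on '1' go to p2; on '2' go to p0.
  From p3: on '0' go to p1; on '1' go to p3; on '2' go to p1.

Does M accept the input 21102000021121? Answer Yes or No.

p2 → p1 → p1 → p1 → p1 → p2 → p1 → p1 → p1 → p1 → p2 → p3 → p3 → p1 → p1
End state p1 is not accepting.

No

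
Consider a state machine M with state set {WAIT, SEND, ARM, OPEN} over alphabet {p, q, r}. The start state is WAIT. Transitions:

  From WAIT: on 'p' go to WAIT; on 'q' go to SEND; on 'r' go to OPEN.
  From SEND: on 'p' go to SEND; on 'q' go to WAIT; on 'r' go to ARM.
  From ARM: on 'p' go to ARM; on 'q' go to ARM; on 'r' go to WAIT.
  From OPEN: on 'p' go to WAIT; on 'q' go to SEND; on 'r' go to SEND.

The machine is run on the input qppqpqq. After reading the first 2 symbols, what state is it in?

SEND

Trace: WAIT -q-> SEND -p-> SEND
After 2 symbols: SEND.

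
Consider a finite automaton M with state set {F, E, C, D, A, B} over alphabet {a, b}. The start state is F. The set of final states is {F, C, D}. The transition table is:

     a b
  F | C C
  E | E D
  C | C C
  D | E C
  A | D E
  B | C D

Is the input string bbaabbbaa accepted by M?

Trace: F -b-> C -b-> C -a-> C -a-> C -b-> C -b-> C -b-> C -a-> C -a-> C
End state C is accepting.

Yes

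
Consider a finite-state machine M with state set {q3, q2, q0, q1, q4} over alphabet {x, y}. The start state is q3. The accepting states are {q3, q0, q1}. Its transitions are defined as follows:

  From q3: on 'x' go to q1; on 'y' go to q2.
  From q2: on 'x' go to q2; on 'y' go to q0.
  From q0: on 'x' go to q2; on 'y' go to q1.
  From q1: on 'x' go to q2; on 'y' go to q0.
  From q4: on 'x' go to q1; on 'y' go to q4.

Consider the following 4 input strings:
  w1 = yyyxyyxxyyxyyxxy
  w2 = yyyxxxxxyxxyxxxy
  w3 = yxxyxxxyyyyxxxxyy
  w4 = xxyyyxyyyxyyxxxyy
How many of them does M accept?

4

w1: q3 → q2 → q0 → q1 → q2 → q0 → q1 → q2 → q2 → q0 → q1 → q2 → q0 → q1 → q2 → q2 → q0  → end q0, accepted
w2: q3 → q2 → q0 → q1 → q2 → q2 → q2 → q2 → q2 → q0 → q2 → q2 → q0 → q2 → q2 → q2 → q0  → end q0, accepted
w3: q3 → q2 → q2 → q2 → q0 → q2 → q2 → q2 → q0 → q1 → q0 → q1 → q2 → q2 → q2 → q2 → q0 → q1  → end q1, accepted
w4: q3 → q1 → q2 → q0 → q1 → q0 → q2 → q0 → q1 → q0 → q2 → q0 → q1 → q2 → q2 → q2 → q0 → q1  → end q1, accepted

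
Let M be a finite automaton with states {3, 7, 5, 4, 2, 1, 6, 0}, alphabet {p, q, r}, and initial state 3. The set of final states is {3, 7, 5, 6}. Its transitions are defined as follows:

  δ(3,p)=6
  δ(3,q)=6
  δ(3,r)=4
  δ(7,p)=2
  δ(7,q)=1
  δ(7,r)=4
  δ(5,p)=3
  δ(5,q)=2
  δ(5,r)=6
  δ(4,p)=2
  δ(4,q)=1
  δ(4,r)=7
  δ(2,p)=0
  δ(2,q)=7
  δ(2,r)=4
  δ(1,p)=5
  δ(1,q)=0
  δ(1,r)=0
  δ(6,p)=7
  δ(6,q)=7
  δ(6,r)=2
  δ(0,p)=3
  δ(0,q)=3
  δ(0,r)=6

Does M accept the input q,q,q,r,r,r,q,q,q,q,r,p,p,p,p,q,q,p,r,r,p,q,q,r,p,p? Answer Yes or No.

Yes

start at 3
read 'q': 3 → 6
read 'q': 6 → 7
read 'q': 7 → 1
read 'r': 1 → 0
read 'r': 0 → 6
read 'r': 6 → 2
read 'q': 2 → 7
read 'q': 7 → 1
read 'q': 1 → 0
read 'q': 0 → 3
read 'r': 3 → 4
read 'p': 4 → 2
read 'p': 2 → 0
read 'p': 0 → 3
read 'p': 3 → 6
read 'q': 6 → 7
read 'q': 7 → 1
read 'p': 1 → 5
read 'r': 5 → 6
read 'r': 6 → 2
read 'p': 2 → 0
read 'q': 0 → 3
read 'q': 3 → 6
read 'r': 6 → 2
read 'p': 2 → 0
read 'p': 0 → 3
End state 3 is accepting.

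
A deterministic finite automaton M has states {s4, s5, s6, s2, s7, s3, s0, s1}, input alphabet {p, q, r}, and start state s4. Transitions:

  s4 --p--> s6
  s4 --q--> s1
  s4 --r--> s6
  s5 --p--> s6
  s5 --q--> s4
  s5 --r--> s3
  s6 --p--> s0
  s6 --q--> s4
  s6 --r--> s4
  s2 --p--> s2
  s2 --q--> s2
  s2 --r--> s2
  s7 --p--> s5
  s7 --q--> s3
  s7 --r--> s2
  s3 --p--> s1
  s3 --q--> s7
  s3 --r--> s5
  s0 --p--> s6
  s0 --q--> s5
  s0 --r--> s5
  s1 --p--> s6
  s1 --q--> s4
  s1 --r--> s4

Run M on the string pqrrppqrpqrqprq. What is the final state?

s1

s4 → s6 → s4 → s6 → s4 → s6 → s0 → s5 → s3 → s1 → s4 → s6 → s4 → s6 → s4 → s1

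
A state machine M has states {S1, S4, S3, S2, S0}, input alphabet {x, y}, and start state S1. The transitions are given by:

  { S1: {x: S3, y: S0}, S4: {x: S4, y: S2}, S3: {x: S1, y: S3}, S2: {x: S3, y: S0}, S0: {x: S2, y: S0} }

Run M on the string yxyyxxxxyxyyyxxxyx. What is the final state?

S2

start at S1
read 'y': S1 → S0
read 'x': S0 → S2
read 'y': S2 → S0
read 'y': S0 → S0
read 'x': S0 → S2
read 'x': S2 → S3
read 'x': S3 → S1
read 'x': S1 → S3
read 'y': S3 → S3
read 'x': S3 → S1
read 'y': S1 → S0
read 'y': S0 → S0
read 'y': S0 → S0
read 'x': S0 → S2
read 'x': S2 → S3
read 'x': S3 → S1
read 'y': S1 → S0
read 'x': S0 → S2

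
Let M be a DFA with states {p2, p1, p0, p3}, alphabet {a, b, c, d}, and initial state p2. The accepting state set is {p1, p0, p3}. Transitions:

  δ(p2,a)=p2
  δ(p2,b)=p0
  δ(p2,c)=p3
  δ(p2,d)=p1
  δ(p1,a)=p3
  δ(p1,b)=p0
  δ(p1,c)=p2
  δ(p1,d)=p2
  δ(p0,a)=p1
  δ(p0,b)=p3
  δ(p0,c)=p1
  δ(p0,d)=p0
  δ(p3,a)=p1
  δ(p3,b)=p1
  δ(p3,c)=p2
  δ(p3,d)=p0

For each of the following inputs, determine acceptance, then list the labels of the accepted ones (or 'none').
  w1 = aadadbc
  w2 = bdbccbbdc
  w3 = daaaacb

w1: Trace: p2 -a-> p2 -a-> p2 -d-> p1 -a-> p3 -d-> p0 -b-> p3 -c-> p2  → end p2, rejected
w2: Trace: p2 -b-> p0 -d-> p0 -b-> p3 -c-> p2 -c-> p3 -b-> p1 -b-> p0 -d-> p0 -c-> p1  → end p1, accepted
w3: Trace: p2 -d-> p1 -a-> p3 -a-> p1 -a-> p3 -a-> p1 -c-> p2 -b-> p0  → end p0, accepted

w2, w3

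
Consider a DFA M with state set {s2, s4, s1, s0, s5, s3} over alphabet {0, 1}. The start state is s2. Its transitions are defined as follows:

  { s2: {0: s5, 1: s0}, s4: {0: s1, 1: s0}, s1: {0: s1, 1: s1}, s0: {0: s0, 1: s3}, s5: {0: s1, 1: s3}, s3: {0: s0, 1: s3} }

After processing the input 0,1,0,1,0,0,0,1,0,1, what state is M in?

Trace: s2 -0-> s5 -1-> s3 -0-> s0 -1-> s3 -0-> s0 -0-> s0 -0-> s0 -1-> s3 -0-> s0 -1-> s3

s3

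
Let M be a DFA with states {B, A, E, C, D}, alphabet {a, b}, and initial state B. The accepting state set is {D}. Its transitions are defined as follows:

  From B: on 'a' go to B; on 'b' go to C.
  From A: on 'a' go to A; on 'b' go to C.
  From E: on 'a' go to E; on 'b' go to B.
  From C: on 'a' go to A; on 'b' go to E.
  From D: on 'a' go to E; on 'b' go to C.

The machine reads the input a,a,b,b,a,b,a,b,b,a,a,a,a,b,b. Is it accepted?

No

start at B
read 'a': B → B
read 'a': B → B
read 'b': B → C
read 'b': C → E
read 'a': E → E
read 'b': E → B
read 'a': B → B
read 'b': B → C
read 'b': C → E
read 'a': E → E
read 'a': E → E
read 'a': E → E
read 'a': E → E
read 'b': E → B
read 'b': B → C
End state C is not accepting.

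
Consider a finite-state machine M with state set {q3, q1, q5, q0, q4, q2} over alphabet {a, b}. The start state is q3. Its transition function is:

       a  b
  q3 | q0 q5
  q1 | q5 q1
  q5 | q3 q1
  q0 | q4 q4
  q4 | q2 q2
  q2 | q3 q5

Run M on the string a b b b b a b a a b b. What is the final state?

q1

start at q3
read 'a': q3 → q0
read 'b': q0 → q4
read 'b': q4 → q2
read 'b': q2 → q5
read 'b': q5 → q1
read 'a': q1 → q5
read 'b': q5 → q1
read 'a': q1 → q5
read 'a': q5 → q3
read 'b': q3 → q5
read 'b': q5 → q1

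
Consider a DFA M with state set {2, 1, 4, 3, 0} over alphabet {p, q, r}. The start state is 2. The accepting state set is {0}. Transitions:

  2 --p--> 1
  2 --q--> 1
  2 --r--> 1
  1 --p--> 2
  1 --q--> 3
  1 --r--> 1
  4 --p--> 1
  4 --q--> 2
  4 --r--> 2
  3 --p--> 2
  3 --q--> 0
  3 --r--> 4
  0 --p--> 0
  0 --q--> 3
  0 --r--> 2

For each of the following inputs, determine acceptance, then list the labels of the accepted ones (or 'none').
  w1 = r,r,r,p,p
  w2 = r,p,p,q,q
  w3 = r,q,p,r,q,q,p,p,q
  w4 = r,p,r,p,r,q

w1: 2 → 1 → 1 → 1 → 2 → 1  → end 1, rejected
w2: 2 → 1 → 2 → 1 → 3 → 0  → end 0, accepted
w3: 2 → 1 → 3 → 2 → 1 → 3 → 0 → 0 → 0 → 3  → end 3, rejected
w4: 2 → 1 → 2 → 1 → 2 → 1 → 3  → end 3, rejected

w2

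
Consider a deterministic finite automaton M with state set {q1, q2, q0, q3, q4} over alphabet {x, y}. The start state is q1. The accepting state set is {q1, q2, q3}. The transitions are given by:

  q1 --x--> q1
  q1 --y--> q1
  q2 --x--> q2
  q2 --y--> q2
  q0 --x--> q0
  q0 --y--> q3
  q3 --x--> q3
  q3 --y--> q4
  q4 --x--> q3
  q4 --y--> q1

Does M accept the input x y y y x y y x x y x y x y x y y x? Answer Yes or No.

start at q1
read 'x': q1 → q1
read 'y': q1 → q1
read 'y': q1 → q1
read 'y': q1 → q1
read 'x': q1 → q1
read 'y': q1 → q1
read 'y': q1 → q1
read 'x': q1 → q1
read 'x': q1 → q1
read 'y': q1 → q1
read 'x': q1 → q1
read 'y': q1 → q1
read 'x': q1 → q1
read 'y': q1 → q1
read 'x': q1 → q1
read 'y': q1 → q1
read 'y': q1 → q1
read 'x': q1 → q1
End state q1 is accepting.

Yes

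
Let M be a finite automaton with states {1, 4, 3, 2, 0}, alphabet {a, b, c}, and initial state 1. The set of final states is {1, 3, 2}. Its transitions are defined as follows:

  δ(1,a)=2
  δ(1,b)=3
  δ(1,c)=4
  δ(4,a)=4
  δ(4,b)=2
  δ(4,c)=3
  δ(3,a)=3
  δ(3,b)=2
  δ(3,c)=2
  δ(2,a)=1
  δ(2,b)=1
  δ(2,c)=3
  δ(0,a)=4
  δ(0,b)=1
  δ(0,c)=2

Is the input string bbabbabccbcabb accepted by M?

1 → 3 → 2 → 1 → 3 → 2 → 1 → 3 → 2 → 3 → 2 → 3 → 3 → 2 → 1
End state 1 is accepting.

Yes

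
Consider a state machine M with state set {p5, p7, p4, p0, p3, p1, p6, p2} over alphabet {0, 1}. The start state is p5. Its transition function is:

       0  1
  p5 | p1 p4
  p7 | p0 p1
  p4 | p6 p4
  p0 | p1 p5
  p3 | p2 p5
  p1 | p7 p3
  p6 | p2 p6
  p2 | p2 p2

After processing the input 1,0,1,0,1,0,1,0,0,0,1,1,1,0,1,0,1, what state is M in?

p2

Trace: p5 -1-> p4 -0-> p6 -1-> p6 -0-> p2 -1-> p2 -0-> p2 -1-> p2 -0-> p2 -0-> p2 -0-> p2 -1-> p2 -1-> p2 -1-> p2 -0-> p2 -1-> p2 -0-> p2 -1-> p2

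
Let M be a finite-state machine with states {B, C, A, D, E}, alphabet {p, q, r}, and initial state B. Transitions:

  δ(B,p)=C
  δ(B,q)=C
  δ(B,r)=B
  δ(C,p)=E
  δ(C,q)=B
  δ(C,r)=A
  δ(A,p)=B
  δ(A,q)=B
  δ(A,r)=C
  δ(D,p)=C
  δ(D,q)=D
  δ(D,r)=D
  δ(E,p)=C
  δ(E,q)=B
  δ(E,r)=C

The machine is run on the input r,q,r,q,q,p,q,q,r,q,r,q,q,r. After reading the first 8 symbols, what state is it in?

C

Trace: B -r-> B -q-> C -r-> A -q-> B -q-> C -p-> E -q-> B -q-> C
After 8 symbols: C.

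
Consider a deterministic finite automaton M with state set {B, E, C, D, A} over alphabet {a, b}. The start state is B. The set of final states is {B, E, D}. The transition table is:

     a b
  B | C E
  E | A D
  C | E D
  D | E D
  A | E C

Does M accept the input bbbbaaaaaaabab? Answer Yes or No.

Trace: B -b-> E -b-> D -b-> D -b-> D -a-> E -a-> A -a-> E -a-> A -a-> E -a-> A -a-> E -b-> D -a-> E -b-> D
End state D is accepting.

Yes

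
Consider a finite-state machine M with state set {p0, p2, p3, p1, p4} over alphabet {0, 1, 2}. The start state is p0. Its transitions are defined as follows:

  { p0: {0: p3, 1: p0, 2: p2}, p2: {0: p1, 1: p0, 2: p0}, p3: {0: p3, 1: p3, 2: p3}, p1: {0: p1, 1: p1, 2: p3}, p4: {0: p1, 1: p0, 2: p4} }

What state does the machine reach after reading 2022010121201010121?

Trace: p0 -2-> p2 -0-> p1 -2-> p3 -2-> p3 -0-> p3 -1-> p3 -0-> p3 -1-> p3 -2-> p3 -1-> p3 -2-> p3 -0-> p3 -1-> p3 -0-> p3 -1-> p3 -0-> p3 -1-> p3 -2-> p3 -1-> p3

p3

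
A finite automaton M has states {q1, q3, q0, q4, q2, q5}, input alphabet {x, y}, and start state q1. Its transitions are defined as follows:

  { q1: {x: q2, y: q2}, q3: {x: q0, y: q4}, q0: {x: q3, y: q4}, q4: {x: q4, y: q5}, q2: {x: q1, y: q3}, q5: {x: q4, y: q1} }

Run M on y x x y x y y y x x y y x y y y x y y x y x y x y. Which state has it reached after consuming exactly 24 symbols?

Trace: q1 -y-> q2 -x-> q1 -x-> q2 -y-> q3 -x-> q0 -y-> q4 -y-> q5 -y-> q1 -x-> q2 -x-> q1 -y-> q2 -y-> q3 -x-> q0 -y-> q4 -y-> q5 -y-> q1 -x-> q2 -y-> q3 -y-> q4 -x-> q4 -y-> q5 -x-> q4 -y-> q5 -x-> q4
After 24 symbols: q4.

q4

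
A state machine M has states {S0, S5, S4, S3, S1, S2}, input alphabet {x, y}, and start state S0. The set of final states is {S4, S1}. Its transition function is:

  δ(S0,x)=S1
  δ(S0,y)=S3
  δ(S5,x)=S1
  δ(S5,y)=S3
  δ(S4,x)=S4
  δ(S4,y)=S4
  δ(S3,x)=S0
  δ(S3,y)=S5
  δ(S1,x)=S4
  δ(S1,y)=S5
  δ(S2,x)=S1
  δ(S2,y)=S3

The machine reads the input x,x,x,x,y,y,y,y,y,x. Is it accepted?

Trace: S0 -x-> S1 -x-> S4 -x-> S4 -x-> S4 -y-> S4 -y-> S4 -y-> S4 -y-> S4 -y-> S4 -x-> S4
End state S4 is accepting.

Yes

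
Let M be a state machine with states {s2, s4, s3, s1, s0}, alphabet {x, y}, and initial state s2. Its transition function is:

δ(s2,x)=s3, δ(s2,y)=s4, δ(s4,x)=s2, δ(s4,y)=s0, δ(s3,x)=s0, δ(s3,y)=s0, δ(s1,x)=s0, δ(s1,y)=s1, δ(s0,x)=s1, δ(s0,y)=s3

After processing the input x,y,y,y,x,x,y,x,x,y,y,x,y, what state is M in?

s3

Trace: s2 -x-> s3 -y-> s0 -y-> s3 -y-> s0 -x-> s1 -x-> s0 -y-> s3 -x-> s0 -x-> s1 -y-> s1 -y-> s1 -x-> s0 -y-> s3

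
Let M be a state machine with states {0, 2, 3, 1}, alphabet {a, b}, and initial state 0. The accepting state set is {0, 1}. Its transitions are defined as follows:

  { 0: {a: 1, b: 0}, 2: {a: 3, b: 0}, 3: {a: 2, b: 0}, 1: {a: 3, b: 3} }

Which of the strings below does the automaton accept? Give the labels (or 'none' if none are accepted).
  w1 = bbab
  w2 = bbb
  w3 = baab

w1:
  start at 0
  read 'b': 0 → 0
  read 'b': 0 → 0
  read 'a': 0 → 1
  read 'b': 1 → 3
  end 3, rejected
w2:
  start at 0
  read 'b': 0 → 0
  read 'b': 0 → 0
  read 'b': 0 → 0
  end 0, accepted
w3:
  start at 0
  read 'b': 0 → 0
  read 'a': 0 → 1
  read 'a': 1 → 3
  read 'b': 3 → 0
  end 0, accepted

w2, w3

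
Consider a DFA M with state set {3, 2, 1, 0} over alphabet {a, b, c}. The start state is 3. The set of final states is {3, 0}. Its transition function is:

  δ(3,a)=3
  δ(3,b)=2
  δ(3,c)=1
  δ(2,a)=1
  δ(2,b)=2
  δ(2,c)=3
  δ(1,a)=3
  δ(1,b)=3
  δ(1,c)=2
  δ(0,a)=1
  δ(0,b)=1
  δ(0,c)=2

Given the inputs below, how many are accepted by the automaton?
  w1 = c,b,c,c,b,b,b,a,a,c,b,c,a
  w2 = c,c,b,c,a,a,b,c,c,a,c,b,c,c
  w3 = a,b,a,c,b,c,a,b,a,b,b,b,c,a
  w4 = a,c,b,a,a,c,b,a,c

2

w1:
  start at 3
  read 'c': 3 → 1
  read 'b': 1 → 3
  read 'c': 3 → 1
  read 'c': 1 → 2
  read 'b': 2 → 2
  read 'b': 2 → 2
  read 'b': 2 → 2
  read 'a': 2 → 1
  read 'a': 1 → 3
  read 'c': 3 → 1
  read 'b': 1 → 3
  read 'c': 3 → 1
  read 'a': 1 → 3
  end 3, accepted
w2:
  start at 3
  read 'c': 3 → 1
  read 'c': 1 → 2
  read 'b': 2 → 2
  read 'c': 2 → 3
  read 'a': 3 → 3
  read 'a': 3 → 3
  read 'b': 3 → 2
  read 'c': 2 → 3
  read 'c': 3 → 1
  read 'a': 1 → 3
  read 'c': 3 → 1
  read 'b': 1 → 3
  read 'c': 3 → 1
  read 'c': 1 → 2
  end 2, rejected
w3:
  start at 3
  read 'a': 3 → 3
  read 'b': 3 → 2
  read 'a': 2 → 1
  read 'c': 1 → 2
  read 'b': 2 → 2
  read 'c': 2 → 3
  read 'a': 3 → 3
  read 'b': 3 → 2
  read 'a': 2 → 1
  read 'b': 1 → 3
  read 'b': 3 → 2
  read 'b': 2 → 2
  read 'c': 2 → 3
  read 'a': 3 → 3
  end 3, accepted
w4:
  start at 3
  read 'a': 3 → 3
  read 'c': 3 → 1
  read 'b': 1 → 3
  read 'a': 3 → 3
  read 'a': 3 → 3
  read 'c': 3 → 1
  read 'b': 1 → 3
  read 'a': 3 → 3
  read 'c': 3 → 1
  end 1, rejected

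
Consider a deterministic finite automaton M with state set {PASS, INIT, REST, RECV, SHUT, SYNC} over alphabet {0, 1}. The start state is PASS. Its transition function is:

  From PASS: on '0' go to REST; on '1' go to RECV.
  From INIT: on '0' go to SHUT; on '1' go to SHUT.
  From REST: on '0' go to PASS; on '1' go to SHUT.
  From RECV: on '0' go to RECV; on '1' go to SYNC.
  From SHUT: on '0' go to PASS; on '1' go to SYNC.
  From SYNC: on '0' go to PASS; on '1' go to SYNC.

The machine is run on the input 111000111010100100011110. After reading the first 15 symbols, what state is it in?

start at PASS
read '1': PASS → RECV
read '1': RECV → SYNC
read '1': SYNC → SYNC
read '0': SYNC → PASS
read '0': PASS → REST
read '0': REST → PASS
read '1': PASS → RECV
read '1': RECV → SYNC
read '1': SYNC → SYNC
read '0': SYNC → PASS
read '1': PASS → RECV
read '0': RECV → RECV
read '1': RECV → SYNC
read '0': SYNC → PASS
read '0': PASS → REST
After 15 symbols: REST.

REST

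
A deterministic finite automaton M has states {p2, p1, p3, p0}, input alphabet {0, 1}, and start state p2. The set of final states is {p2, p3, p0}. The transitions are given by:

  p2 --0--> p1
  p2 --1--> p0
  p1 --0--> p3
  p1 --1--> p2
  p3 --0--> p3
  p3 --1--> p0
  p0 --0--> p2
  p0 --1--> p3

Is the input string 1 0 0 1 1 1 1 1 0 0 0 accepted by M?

Trace: p2 -1-> p0 -0-> p2 -0-> p1 -1-> p2 -1-> p0 -1-> p3 -1-> p0 -1-> p3 -0-> p3 -0-> p3 -0-> p3
End state p3 is accepting.

Yes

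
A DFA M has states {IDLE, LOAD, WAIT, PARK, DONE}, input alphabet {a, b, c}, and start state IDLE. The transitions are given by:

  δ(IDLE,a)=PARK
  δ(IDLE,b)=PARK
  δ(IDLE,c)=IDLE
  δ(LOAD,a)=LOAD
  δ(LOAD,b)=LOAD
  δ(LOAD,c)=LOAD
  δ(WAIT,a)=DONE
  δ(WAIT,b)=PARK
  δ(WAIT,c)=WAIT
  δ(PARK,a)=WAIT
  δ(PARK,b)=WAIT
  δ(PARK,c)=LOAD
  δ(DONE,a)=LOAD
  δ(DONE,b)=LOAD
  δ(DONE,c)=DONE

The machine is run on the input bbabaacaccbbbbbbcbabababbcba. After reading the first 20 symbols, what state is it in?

LOAD

Trace: IDLE -b-> PARK -b-> WAIT -a-> DONE -b-> LOAD -a-> LOAD -a-> LOAD -c-> LOAD -a-> LOAD -c-> LOAD -c-> LOAD -b-> LOAD -b-> LOAD -b-> LOAD -b-> LOAD -b-> LOAD -b-> LOAD -c-> LOAD -b-> LOAD -a-> LOAD -b-> LOAD
After 20 symbols: LOAD.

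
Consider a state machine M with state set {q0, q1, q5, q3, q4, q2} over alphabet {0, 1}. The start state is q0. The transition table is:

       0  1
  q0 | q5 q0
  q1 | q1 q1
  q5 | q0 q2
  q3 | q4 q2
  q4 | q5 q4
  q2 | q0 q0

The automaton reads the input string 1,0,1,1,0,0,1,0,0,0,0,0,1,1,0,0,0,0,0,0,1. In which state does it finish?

Trace: q0 -1-> q0 -0-> q5 -1-> q2 -1-> q0 -0-> q5 -0-> q0 -1-> q0 -0-> q5 -0-> q0 -0-> q5 -0-> q0 -0-> q5 -1-> q2 -1-> q0 -0-> q5 -0-> q0 -0-> q5 -0-> q0 -0-> q5 -0-> q0 -1-> q0

q0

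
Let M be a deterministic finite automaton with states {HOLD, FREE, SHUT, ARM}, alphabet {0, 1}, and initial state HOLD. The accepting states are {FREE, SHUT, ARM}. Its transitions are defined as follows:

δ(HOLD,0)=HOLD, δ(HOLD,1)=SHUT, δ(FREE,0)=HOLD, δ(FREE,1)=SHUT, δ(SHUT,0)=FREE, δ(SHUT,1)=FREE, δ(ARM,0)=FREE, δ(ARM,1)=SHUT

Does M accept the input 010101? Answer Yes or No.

HOLD → HOLD → SHUT → FREE → SHUT → FREE → SHUT
End state SHUT is accepting.

Yes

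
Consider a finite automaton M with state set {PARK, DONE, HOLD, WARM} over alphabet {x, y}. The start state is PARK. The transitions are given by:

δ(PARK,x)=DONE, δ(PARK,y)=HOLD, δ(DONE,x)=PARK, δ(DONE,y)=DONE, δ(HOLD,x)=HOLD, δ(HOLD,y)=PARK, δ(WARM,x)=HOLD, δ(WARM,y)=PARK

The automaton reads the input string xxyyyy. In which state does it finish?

PARK

start at PARK
read 'x': PARK → DONE
read 'x': DONE → PARK
read 'y': PARK → HOLD
read 'y': HOLD → PARK
read 'y': PARK → HOLD
read 'y': HOLD → PARK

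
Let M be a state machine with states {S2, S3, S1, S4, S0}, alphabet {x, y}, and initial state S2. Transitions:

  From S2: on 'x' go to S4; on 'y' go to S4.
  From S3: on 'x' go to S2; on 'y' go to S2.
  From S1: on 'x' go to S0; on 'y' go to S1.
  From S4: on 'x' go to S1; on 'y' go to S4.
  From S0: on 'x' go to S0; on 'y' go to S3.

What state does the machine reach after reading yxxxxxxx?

S0

start at S2
read 'y': S2 → S4
read 'x': S4 → S1
read 'x': S1 → S0
read 'x': S0 → S0
read 'x': S0 → S0
read 'x': S0 → S0
read 'x': S0 → S0
read 'x': S0 → S0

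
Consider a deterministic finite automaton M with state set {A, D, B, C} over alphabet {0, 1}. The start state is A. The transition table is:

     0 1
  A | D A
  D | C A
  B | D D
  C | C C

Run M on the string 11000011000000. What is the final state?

Trace: A -1-> A -1-> A -0-> D -0-> C -0-> C -0-> C -1-> C -1-> C -0-> C -0-> C -0-> C -0-> C -0-> C -0-> C

C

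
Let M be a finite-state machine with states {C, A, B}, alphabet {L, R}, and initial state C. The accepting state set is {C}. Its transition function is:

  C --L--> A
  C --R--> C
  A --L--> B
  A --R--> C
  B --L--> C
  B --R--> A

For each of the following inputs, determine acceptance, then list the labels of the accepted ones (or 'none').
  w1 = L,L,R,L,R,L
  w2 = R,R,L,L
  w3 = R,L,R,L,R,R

w3

w1:
  start at C
  read 'L': C → A
  read 'L': A → B
  read 'R': B → A
  read 'L': A → B
  read 'R': B → A
  read 'L': A → B
  end B, rejected
w2:
  start at C
  read 'R': C → C
  read 'R': C → C
  read 'L': C → A
  read 'L': A → B
  end B, rejected
w3:
  start at C
  read 'R': C → C
  read 'L': C → A
  read 'R': A → C
  read 'L': C → A
  read 'R': A → C
  read 'R': C → C
  end C, accepted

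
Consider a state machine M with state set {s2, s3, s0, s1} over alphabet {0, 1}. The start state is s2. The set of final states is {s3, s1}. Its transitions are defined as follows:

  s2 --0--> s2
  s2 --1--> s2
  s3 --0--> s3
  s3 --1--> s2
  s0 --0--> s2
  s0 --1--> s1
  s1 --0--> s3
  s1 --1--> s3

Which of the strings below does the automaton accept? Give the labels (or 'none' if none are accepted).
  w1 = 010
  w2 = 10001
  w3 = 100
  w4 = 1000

none

w1: s2 → s2 → s2 → s2  → end s2, rejected
w2: s2 → s2 → s2 → s2 → s2 → s2  → end s2, rejected
w3: s2 → s2 → s2 → s2  → end s2, rejected
w4: s2 → s2 → s2 → s2 → s2  → end s2, rejected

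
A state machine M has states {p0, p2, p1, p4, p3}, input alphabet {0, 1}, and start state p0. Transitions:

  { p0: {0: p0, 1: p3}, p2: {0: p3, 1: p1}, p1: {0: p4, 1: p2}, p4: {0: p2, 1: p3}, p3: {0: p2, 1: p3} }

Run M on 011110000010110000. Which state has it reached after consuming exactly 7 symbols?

p0 → p0 → p3 → p3 → p3 → p3 → p2 → p3
After 7 symbols: p3.

p3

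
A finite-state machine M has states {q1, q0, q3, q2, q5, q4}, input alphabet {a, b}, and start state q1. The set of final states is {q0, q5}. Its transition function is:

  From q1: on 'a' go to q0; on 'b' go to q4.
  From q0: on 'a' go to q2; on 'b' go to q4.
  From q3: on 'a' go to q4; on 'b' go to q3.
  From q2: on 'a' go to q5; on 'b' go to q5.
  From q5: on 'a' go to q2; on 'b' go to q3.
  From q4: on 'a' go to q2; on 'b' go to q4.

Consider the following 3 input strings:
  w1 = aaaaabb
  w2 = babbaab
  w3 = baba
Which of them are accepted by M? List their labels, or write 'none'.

w2

w1: q1 → q0 → q2 → q5 → q2 → q5 → q3 → q3  → end q3, rejected
w2: q1 → q4 → q2 → q5 → q3 → q4 → q2 → q5  → end q5, accepted
w3: q1 → q4 → q2 → q5 → q2  → end q2, rejected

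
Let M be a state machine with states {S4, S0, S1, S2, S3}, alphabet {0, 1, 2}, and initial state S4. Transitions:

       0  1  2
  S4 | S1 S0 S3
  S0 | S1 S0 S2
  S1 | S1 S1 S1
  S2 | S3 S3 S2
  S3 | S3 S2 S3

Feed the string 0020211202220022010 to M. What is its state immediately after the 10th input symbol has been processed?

S4 → S1 → S1 → S1 → S1 → S1 → S1 → S1 → S1 → S1 → S1
After 10 symbols: S1.

S1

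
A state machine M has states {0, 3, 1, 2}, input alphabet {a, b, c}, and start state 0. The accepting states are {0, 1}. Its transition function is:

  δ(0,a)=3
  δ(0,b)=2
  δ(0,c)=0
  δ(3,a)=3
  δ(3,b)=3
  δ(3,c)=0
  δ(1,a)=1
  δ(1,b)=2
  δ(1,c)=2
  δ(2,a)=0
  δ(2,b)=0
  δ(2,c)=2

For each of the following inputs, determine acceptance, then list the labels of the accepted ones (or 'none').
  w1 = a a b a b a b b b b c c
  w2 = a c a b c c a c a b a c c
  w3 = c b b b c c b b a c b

w1, w2

w1: Trace: 0 -a-> 3 -a-> 3 -b-> 3 -a-> 3 -b-> 3 -a-> 3 -b-> 3 -b-> 3 -b-> 3 -b-> 3 -c-> 0 -c-> 0  → end 0, accepted
w2: Trace: 0 -a-> 3 -c-> 0 -a-> 3 -b-> 3 -c-> 0 -c-> 0 -a-> 3 -c-> 0 -a-> 3 -b-> 3 -a-> 3 -c-> 0 -c-> 0  → end 0, accepted
w3: Trace: 0 -c-> 0 -b-> 2 -b-> 0 -b-> 2 -c-> 2 -c-> 2 -b-> 0 -b-> 2 -a-> 0 -c-> 0 -b-> 2  → end 2, rejected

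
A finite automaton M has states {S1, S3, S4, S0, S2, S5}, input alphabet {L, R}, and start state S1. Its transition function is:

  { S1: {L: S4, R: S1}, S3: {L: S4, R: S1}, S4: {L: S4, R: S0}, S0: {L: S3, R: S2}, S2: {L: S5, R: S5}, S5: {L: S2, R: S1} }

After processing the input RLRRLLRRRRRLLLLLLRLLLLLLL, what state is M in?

S1 → S1 → S4 → S0 → S2 → S5 → S2 → S5 → S1 → S1 → S1 → S1 → S4 → S4 → S4 → S4 → S4 → S4 → S0 → S3 → S4 → S4 → S4 → S4 → S4 → S4

S4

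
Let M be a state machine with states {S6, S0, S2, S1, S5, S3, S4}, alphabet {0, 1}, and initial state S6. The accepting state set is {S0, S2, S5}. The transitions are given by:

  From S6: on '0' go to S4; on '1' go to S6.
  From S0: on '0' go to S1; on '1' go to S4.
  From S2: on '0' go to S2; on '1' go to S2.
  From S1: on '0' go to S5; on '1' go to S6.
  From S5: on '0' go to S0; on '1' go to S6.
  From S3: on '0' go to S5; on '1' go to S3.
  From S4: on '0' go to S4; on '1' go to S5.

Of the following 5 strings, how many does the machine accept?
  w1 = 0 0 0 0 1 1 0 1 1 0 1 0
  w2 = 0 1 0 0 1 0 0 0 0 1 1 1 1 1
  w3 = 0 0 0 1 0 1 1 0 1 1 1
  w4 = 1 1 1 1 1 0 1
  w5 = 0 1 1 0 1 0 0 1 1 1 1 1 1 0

2

w1: Trace: S6 -0-> S4 -0-> S4 -0-> S4 -0-> S4 -1-> S5 -1-> S6 -0-> S4 -1-> S5 -1-> S6 -0-> S4 -1-> S5 -0-> S0  → end S0, accepted
w2: Trace: S6 -0-> S4 -1-> S5 -0-> S0 -0-> S1 -1-> S6 -0-> S4 -0-> S4 -0-> S4 -0-> S4 -1-> S5 -1-> S6 -1-> S6 -1-> S6 -1-> S6  → end S6, rejected
w3: Trace: S6 -0-> S4 -0-> S4 -0-> S4 -1-> S5 -0-> S0 -1-> S4 -1-> S5 -0-> S0 -1-> S4 -1-> S5 -1-> S6  → end S6, rejected
w4: Trace: S6 -1-> S6 -1-> S6 -1-> S6 -1-> S6 -1-> S6 -0-> S4 -1-> S5  → end S5, accepted
w5: Trace: S6 -0-> S4 -1-> S5 -1-> S6 -0-> S4 -1-> S5 -0-> S0 -0-> S1 -1-> S6 -1-> S6 -1-> S6 -1-> S6 -1-> S6 -1-> S6 -0-> S4  → end S4, rejected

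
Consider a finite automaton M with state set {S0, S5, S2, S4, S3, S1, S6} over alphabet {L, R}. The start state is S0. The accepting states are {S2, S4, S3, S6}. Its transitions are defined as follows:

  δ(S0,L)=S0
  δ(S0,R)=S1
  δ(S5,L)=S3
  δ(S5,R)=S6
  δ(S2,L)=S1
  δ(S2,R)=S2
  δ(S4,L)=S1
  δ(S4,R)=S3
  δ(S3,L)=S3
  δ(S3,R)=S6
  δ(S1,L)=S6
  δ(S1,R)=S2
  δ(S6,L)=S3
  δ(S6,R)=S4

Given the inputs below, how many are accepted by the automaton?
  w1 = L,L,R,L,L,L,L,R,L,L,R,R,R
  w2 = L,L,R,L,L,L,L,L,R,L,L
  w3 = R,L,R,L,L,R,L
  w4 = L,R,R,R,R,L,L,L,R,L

3

w1: Trace: S0 -L-> S0 -L-> S0 -R-> S1 -L-> S6 -L-> S3 -L-> S3 -L-> S3 -R-> S6 -L-> S3 -L-> S3 -R-> S6 -R-> S4 -R-> S3  → end S3, accepted
w2: Trace: S0 -L-> S0 -L-> S0 -R-> S1 -L-> S6 -L-> S3 -L-> S3 -L-> S3 -L-> S3 -R-> S6 -L-> S3 -L-> S3  → end S3, accepted
w3: Trace: S0 -R-> S1 -L-> S6 -R-> S4 -L-> S1 -L-> S6 -R-> S4 -L-> S1  → end S1, rejected
w4: Trace: S0 -L-> S0 -R-> S1 -R-> S2 -R-> S2 -R-> S2 -L-> S1 -L-> S6 -L-> S3 -R-> S6 -L-> S3  → end S3, accepted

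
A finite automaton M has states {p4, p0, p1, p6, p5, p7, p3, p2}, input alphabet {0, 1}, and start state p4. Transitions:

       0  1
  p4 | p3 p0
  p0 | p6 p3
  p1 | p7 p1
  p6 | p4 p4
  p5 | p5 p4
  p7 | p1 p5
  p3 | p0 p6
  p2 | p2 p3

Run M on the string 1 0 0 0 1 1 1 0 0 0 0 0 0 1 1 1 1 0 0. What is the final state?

p0

p4 → p0 → p6 → p4 → p3 → p6 → p4 → p0 → p6 → p4 → p3 → p0 → p6 → p4 → p0 → p3 → p6 → p4 → p3 → p0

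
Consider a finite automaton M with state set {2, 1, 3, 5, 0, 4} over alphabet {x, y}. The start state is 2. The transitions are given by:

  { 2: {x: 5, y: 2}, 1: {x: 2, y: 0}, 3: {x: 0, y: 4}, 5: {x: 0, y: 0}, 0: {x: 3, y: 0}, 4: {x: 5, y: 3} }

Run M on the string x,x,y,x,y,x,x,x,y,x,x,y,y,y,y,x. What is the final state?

3

start at 2
read 'x': 2 → 5
read 'x': 5 → 0
read 'y': 0 → 0
read 'x': 0 → 3
read 'y': 3 → 4
read 'x': 4 → 5
read 'x': 5 → 0
read 'x': 0 → 3
read 'y': 3 → 4
read 'x': 4 → 5
read 'x': 5 → 0
read 'y': 0 → 0
read 'y': 0 → 0
read 'y': 0 → 0
read 'y': 0 → 0
read 'x': 0 → 3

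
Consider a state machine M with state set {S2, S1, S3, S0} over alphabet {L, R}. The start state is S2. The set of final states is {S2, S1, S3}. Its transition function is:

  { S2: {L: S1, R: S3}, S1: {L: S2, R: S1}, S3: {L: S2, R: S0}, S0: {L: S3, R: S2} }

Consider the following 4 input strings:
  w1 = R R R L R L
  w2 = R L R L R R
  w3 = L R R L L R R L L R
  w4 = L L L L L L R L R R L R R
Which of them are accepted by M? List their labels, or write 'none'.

w1, w3, w4

w1:
  start at S2
  read 'R': S2 → S3
  read 'R': S3 → S0
  read 'R': S0 → S2
  read 'L': S2 → S1
  read 'R': S1 → S1
  read 'L': S1 → S2
  end S2, accepted
w2:
  start at S2
  read 'R': S2 → S3
  read 'L': S3 → S2
  read 'R': S2 → S3
  read 'L': S3 → S2
  read 'R': S2 → S3
  read 'R': S3 → S0
  end S0, rejected
w3:
  start at S2
  read 'L': S2 → S1
  read 'R': S1 → S1
  read 'R': S1 → S1
  read 'L': S1 → S2
  read 'L': S2 → S1
  read 'R': S1 → S1
  read 'R': S1 → S1
  read 'L': S1 → S2
  read 'L': S2 → S1
  read 'R': S1 → S1
  end S1, accepted
w4:
  start at S2
  read 'L': S2 → S1
  read 'L': S1 → S2
  read 'L': S2 → S1
  read 'L': S1 → S2
  read 'L': S2 → S1
  read 'L': S1 → S2
  read 'R': S2 → S3
  read 'L': S3 → S2
  read 'R': S2 → S3
  read 'R': S3 → S0
  read 'L': S0 → S3
  read 'R': S3 → S0
  read 'R': S0 → S2
  end S2, accepted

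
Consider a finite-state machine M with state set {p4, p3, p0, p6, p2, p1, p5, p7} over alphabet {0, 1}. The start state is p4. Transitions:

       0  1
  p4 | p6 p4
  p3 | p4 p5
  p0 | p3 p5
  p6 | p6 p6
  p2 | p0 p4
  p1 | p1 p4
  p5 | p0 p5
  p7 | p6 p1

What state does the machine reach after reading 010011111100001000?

Trace: p4 -0-> p6 -1-> p6 -0-> p6 -0-> p6 -1-> p6 -1-> p6 -1-> p6 -1-> p6 -1-> p6 -1-> p6 -0-> p6 -0-> p6 -0-> p6 -0-> p6 -1-> p6 -0-> p6 -0-> p6 -0-> p6

p6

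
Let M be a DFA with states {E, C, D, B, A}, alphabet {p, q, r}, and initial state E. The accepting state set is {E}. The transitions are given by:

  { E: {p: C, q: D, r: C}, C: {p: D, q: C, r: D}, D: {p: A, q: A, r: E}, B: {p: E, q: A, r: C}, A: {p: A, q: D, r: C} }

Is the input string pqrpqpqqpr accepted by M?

E → C → C → D → A → D → A → D → A → A → C
End state C is not accepting.

No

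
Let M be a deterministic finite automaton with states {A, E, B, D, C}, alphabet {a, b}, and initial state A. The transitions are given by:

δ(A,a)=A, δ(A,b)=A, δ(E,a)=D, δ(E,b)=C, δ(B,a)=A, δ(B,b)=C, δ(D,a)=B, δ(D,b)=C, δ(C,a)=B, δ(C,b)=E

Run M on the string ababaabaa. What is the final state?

Trace: A -a-> A -b-> A -a-> A -b-> A -a-> A -a-> A -b-> A -a-> A -a-> A

A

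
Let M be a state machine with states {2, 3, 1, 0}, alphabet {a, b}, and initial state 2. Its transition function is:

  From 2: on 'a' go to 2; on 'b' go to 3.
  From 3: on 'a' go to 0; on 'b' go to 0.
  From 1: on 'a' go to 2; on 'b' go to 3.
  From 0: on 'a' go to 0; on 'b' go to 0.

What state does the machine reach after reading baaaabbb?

0

2 → 3 → 0 → 0 → 0 → 0 → 0 → 0 → 0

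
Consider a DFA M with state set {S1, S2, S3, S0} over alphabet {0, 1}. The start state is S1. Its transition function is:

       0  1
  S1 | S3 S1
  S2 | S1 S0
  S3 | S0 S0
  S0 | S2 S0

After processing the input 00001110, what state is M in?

S3

Trace: S1 -0-> S3 -0-> S0 -0-> S2 -0-> S1 -1-> S1 -1-> S1 -1-> S1 -0-> S3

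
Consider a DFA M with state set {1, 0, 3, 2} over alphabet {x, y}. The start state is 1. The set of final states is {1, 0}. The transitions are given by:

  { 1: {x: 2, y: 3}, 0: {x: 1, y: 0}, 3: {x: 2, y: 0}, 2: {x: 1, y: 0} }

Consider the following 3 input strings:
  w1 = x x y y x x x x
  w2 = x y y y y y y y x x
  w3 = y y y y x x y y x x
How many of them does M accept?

0

w1: 1 → 2 → 1 → 3 → 0 → 1 → 2 → 1 → 2  → end 2, rejected
w2: 1 → 2 → 0 → 0 → 0 → 0 → 0 → 0 → 0 → 1 → 2  → end 2, rejected
w3: 1 → 3 → 0 → 0 → 0 → 1 → 2 → 0 → 0 → 1 → 2  → end 2, rejected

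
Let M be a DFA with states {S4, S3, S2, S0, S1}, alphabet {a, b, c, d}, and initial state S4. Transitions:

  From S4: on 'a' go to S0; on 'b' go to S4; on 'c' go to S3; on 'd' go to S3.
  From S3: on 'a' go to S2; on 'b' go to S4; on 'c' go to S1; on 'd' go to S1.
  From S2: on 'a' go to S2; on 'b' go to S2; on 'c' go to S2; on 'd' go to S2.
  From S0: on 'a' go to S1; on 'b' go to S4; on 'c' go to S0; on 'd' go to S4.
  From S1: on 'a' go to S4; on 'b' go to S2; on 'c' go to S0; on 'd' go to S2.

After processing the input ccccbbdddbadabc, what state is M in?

S2

start at S4
read 'c': S4 → S3
read 'c': S3 → S1
read 'c': S1 → S0
read 'c': S0 → S0
read 'b': S0 → S4
read 'b': S4 → S4
read 'd': S4 → S3
read 'd': S3 → S1
read 'd': S1 → S2
read 'b': S2 → S2
read 'a': S2 → S2
read 'd': S2 → S2
read 'a': S2 → S2
read 'b': S2 → S2
read 'c': S2 → S2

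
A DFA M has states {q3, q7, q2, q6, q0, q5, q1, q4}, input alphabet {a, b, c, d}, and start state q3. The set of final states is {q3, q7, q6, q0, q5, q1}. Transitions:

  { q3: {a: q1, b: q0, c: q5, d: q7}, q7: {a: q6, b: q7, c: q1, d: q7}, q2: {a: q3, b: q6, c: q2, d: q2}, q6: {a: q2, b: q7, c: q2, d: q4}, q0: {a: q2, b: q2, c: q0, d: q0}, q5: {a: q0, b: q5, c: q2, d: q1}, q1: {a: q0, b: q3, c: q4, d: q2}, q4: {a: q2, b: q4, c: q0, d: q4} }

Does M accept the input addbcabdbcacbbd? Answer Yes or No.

Yes

q3 → q1 → q2 → q2 → q6 → q2 → q3 → q0 → q0 → q2 → q2 → q3 → q5 → q5 → q5 → q1
End state q1 is accepting.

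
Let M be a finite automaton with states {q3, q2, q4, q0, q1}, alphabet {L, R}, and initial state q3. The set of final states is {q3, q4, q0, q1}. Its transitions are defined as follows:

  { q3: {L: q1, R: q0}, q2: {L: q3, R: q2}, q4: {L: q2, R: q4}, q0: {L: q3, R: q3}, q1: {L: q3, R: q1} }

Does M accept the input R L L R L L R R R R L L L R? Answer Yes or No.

Yes

start at q3
read 'R': q3 → q0
read 'L': q0 → q3
read 'L': q3 → q1
read 'R': q1 → q1
read 'L': q1 → q3
read 'L': q3 → q1
read 'R': q1 → q1
read 'R': q1 → q1
read 'R': q1 → q1
read 'R': q1 → q1
read 'L': q1 → q3
read 'L': q3 → q1
read 'L': q1 → q3
read 'R': q3 → q0
End state q0 is accepting.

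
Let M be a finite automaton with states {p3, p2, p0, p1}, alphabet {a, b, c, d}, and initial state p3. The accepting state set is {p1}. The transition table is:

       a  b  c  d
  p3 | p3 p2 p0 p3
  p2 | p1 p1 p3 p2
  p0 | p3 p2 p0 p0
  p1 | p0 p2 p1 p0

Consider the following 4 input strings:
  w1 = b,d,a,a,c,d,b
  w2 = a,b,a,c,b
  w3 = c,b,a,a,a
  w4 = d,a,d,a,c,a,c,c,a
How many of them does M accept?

w1:
  start at p3
  read 'b': p3 → p2
  read 'd': p2 → p2
  read 'a': p2 → p1
  read 'a': p1 → p0
  read 'c': p0 → p0
  read 'd': p0 → p0
  read 'b': p0 → p2
  end p2, rejected
w2:
  start at p3
  read 'a': p3 → p3
  read 'b': p3 → p2
  read 'a': p2 → p1
  read 'c': p1 → p1
  read 'b': p1 → p2
  end p2, rejected
w3:
  start at p3
  read 'c': p3 → p0
  read 'b': p0 → p2
  read 'a': p2 → p1
  read 'a': p1 → p0
  read 'a': p0 → p3
  end p3, rejected
w4:
  start at p3
  read 'd': p3 → p3
  read 'a': p3 → p3
  read 'd': p3 → p3
  read 'a': p3 → p3
  read 'c': p3 → p0
  read 'a': p0 → p3
  read 'c': p3 → p0
  read 'c': p0 → p0
  read 'a': p0 → p3
  end p3, rejected

0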